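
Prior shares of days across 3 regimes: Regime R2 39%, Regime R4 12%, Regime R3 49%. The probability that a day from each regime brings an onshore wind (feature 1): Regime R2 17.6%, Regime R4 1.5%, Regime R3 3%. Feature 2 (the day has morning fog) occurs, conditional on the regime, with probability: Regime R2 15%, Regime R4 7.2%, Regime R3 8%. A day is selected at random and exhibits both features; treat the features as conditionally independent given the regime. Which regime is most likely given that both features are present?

Prior × likelihood for each hypothesis:
  Regime R2: 0.39 × 0.176 × 0.15 = 0.010296
  Regime R4: 0.12 × 0.015 × 0.072 = 0.0001296
  Regime R3: 0.49 × 0.03 × 0.08 = 0.001176
Sum = 0.0116016.
Largest term belongs to Regime R2, so Regime R2 is most probable.

Regime R2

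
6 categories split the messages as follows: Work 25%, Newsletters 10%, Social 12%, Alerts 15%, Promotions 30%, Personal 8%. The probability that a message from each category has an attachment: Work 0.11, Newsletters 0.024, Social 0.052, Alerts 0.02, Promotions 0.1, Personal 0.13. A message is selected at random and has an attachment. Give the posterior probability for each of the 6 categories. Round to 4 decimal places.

Work 0.3457, Newsletters 0.0302, Social 0.0785, Alerts 0.0377, Promotions 0.3772, Personal 0.1308

Compute prior × likelihood for every hypothesis:
  Work: 0.25 × 0.11 = 0.0275
  Newsletters: 0.1 × 0.024 = 0.0024
  Social: 0.12 × 0.052 = 0.00624
  Alerts: 0.15 × 0.02 = 0.003
  Promotions: 0.3 × 0.1 = 0.03
  Personal: 0.08 × 0.13 = 0.0104
Normalizing constant = 0.07954.
P(Work | attachment) = 0.0275/0.07954 ≈ 0.3457
P(Newsletters | attachment) = 0.0024/0.07954 ≈ 0.0302
P(Social | attachment) = 0.00624/0.07954 ≈ 0.0785
P(Alerts | attachment) = 0.003/0.07954 ≈ 0.0377
P(Promotions | attachment) = 0.03/0.07954 ≈ 0.3772
P(Personal | attachment) = 0.0104/0.07954 ≈ 0.1308
(Check: 0.3457+0.0302+0.0785+0.0377+0.3772+0.1308 = 1.0001.)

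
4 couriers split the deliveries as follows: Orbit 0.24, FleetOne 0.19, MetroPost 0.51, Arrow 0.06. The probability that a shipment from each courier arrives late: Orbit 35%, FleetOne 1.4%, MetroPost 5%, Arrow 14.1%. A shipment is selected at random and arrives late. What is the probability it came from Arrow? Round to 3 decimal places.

Compute prior × likelihood for every hypothesis:
  Orbit: 0.24 × 0.35 = 0.084
  FleetOne: 0.19 × 0.014 = 0.00266
  MetroPost: 0.51 × 0.05 = 0.0255
  Arrow: 0.06 × 0.141 = 0.00846
Normalizing constant = 0.12062.
P(Arrow | evidence) = 0.00846 / 0.12062 ≈ 0.070.

0.070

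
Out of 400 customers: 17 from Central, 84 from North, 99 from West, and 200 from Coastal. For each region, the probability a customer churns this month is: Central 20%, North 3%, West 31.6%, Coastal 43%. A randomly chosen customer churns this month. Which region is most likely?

Coastal

By Bayes' rule, posterior ∝ prior × likelihood:
  Central: 0.0425 × 0.2 = 0.0085
  North: 0.21 × 0.03 = 0.0063
  West: 0.2475 × 0.316 = 0.07821
  Coastal: 0.5 × 0.43 = 0.215
Sum = 0.30801.
Largest term belongs to Coastal, so Coastal is most probable.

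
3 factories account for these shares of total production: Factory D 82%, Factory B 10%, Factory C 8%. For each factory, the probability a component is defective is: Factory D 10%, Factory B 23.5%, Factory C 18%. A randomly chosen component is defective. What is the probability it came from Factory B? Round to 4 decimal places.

0.1960

Unnormalized posteriors (prior × likelihood):
  Factory D: 0.82 × 0.1 = 0.082
  Factory B: 0.1 × 0.235 = 0.0235
  Factory C: 0.08 × 0.18 = 0.0144
Sum = 0.1199.
P(Factory B | evidence) = 0.0235 / 0.1199 ≈ 0.1960.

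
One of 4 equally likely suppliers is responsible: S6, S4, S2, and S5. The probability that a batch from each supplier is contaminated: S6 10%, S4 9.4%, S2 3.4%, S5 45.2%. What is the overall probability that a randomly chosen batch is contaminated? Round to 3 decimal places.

0.170

Since the prior is uniform, the posterior is proportional to the likelihood:
  S6: 0.1
  S4: 0.094
  S2: 0.034
  S5: 0.452
P(contaminated) = (1/4) × (0.1 + 0.094 + 0.034 + 0.452) = 0.68/4 ≈ 0.170.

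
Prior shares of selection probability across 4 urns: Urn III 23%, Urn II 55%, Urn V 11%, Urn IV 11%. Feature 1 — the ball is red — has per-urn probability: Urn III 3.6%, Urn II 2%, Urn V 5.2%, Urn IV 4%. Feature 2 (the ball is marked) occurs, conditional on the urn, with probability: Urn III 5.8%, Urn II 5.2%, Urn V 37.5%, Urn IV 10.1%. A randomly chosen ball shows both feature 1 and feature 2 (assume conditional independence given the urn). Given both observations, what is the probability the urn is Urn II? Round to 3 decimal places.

0.157

Compute prior × likelihood for every hypothesis:
  Urn III: 0.23 × 0.036 × 0.058 = 0.00048024
  Urn II: 0.55 × 0.02 × 0.052 = 0.000572
  Urn V: 0.11 × 0.052 × 0.375 = 0.002145
  Urn IV: 0.11 × 0.04 × 0.101 = 0.0004444
Total = 0.00364164.
P(Urn II | evidence) = 0.000572 / 0.00364164 ≈ 0.157.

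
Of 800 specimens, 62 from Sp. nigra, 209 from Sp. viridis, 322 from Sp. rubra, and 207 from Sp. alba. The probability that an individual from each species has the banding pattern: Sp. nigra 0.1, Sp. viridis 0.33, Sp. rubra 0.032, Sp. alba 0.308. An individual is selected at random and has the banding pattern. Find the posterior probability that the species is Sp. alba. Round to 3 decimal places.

Unnormalized posteriors (prior × likelihood):
  Sp. nigra: 0.0775 × 0.1 = 0.00775
  Sp. viridis: 0.26125 × 0.33 = 0.0862125
  Sp. rubra: 0.4025 × 0.032 = 0.01288
  Sp. alba: 0.25875 × 0.308 = 0.079695
Normalizing constant = 0.1865375.
P(Sp. alba | evidence) = 0.079695 / 0.1865375 ≈ 0.427.

0.427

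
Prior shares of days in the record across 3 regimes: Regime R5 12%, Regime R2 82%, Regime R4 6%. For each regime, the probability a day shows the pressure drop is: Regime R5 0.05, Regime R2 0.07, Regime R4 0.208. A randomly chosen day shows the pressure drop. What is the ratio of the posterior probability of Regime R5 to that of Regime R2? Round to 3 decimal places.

0.105

Prior × likelihood for each hypothesis:
  Regime R5: 0.12 × 0.05 = 0.006
  Regime R2: 0.82 × 0.07 = 0.0574
  Regime R4: 0.06 × 0.208 = 0.01248
Normalizing constant = 0.07588.
The ratio is 0.006 / 0.0574 (the normalizer cancels) = 0.105.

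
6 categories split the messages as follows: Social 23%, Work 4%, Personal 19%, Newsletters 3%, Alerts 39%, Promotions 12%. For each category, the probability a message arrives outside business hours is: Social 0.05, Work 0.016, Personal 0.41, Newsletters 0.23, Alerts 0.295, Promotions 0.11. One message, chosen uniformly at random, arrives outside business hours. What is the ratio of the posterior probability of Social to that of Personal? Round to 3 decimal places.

Prior × likelihood for each hypothesis:
  Social: 0.23 × 0.05 = 0.0115
  Work: 0.04 × 0.016 = 0.00064
  Personal: 0.19 × 0.41 = 0.0779
  Newsletters: 0.03 × 0.23 = 0.0069
  Alerts: 0.39 × 0.295 = 0.11505
  Promotions: 0.12 × 0.11 = 0.0132
Sum = 0.22519.
The ratio is 0.0115 / 0.0779 (the normalizer cancels) = 0.148.

0.148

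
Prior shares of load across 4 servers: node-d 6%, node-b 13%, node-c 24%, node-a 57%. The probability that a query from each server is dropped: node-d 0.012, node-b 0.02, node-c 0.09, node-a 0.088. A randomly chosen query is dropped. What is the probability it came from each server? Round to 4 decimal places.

node-d 0.0096, node-b 0.0346, node-c 0.2877, node-a 0.6681

By Bayes' rule, posterior ∝ prior × likelihood:
  node-d: 0.06 × 0.012 = 0.00072
  node-b: 0.13 × 0.02 = 0.0026
  node-c: 0.24 × 0.09 = 0.0216
  node-a: 0.57 × 0.088 = 0.05016
Total = 0.07508.
P(node-d | dropped) = 0.00072/0.07508 ≈ 0.0096
P(node-b | dropped) = 0.0026/0.07508 ≈ 0.0346
P(node-c | dropped) = 0.0216/0.07508 ≈ 0.2877
P(node-a | dropped) = 0.05016/0.07508 ≈ 0.6681
(Check: 0.0096+0.0346+0.2877+0.6681 = 1.0000.)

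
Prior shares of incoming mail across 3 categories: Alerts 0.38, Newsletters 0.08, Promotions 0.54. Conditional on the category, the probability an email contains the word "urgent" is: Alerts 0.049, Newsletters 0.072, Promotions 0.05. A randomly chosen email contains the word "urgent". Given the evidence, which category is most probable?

Promotions

Compute prior × likelihood for every hypothesis:
  Alerts: 0.38 × 0.049 = 0.01862
  Newsletters: 0.08 × 0.072 = 0.00576
  Promotions: 0.54 × 0.05 = 0.027
Total = 0.05138.
Largest term belongs to Promotions, so Promotions is most probable.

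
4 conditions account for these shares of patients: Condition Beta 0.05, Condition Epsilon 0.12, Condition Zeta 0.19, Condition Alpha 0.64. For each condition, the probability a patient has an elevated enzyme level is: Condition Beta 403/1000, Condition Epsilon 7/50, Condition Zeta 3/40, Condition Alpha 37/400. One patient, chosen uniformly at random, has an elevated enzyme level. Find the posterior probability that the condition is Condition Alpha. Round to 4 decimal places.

0.5362

Unnormalized posteriors (prior × likelihood):
  Condition Beta: 0.05 × 0.403 = 0.02015
  Condition Epsilon: 0.12 × 0.14 = 0.0168
  Condition Zeta: 0.19 × 0.075 = 0.01425
  Condition Alpha: 0.64 × 0.0925 = 0.0592
Normalizing constant = 0.1104.
P(Condition Alpha | evidence) = 0.0592 / 0.1104 ≈ 0.5362.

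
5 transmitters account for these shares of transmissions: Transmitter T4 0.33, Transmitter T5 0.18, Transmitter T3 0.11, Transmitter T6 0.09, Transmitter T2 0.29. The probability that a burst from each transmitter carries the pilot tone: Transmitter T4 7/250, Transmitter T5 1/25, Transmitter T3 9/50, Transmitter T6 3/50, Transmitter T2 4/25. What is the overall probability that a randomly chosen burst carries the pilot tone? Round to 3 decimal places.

Compute prior × likelihood for every hypothesis:
  Transmitter T4: 0.33 × 0.028 = 0.00924
  Transmitter T5: 0.18 × 0.04 = 0.0072
  Transmitter T3: 0.11 × 0.18 = 0.0198
  Transmitter T6: 0.09 × 0.06 = 0.0054
  Transmitter T2: 0.29 × 0.16 = 0.0464
P(pilot) = 0.00924 + 0.0072 + 0.0198 + 0.0054 + 0.0464 = 0.08804 → 0.088.

0.088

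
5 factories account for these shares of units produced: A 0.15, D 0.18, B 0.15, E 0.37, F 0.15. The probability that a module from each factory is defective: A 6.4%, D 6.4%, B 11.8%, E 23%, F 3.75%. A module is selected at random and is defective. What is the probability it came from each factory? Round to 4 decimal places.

Prior × likelihood for each hypothesis:
  A: 0.15 × 0.064 = 0.0096
  D: 0.18 × 0.064 = 0.01152
  B: 0.15 × 0.118 = 0.0177
  E: 0.37 × 0.23 = 0.0851
  F: 0.15 × 0.0375 = 0.005625
Sum = 0.129545.
P(A | defective) = 0.0096/0.129545 ≈ 0.0741
P(D | defective) = 0.01152/0.129545 ≈ 0.0889
P(B | defective) = 0.0177/0.129545 ≈ 0.1366
P(E | defective) = 0.0851/0.129545 ≈ 0.6569
P(F | defective) = 0.005625/0.129545 ≈ 0.0434

A 0.0741, D 0.0889, B 0.1366, E 0.6569, F 0.0434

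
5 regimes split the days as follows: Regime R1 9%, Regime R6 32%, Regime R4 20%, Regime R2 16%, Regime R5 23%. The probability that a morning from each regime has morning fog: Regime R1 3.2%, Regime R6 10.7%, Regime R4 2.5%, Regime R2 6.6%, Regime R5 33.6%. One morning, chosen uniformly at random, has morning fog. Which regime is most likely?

Regime R5

By Bayes' rule, posterior ∝ prior × likelihood:
  Regime R1: 0.09 × 0.032 = 0.00288
  Regime R6: 0.32 × 0.107 = 0.03424
  Regime R4: 0.2 × 0.025 = 0.005
  Regime R2: 0.16 × 0.066 = 0.01056
  Regime R5: 0.23 × 0.336 = 0.07728
Sum = 0.12996.
Largest term belongs to Regime R5, so Regime R5 is most probable.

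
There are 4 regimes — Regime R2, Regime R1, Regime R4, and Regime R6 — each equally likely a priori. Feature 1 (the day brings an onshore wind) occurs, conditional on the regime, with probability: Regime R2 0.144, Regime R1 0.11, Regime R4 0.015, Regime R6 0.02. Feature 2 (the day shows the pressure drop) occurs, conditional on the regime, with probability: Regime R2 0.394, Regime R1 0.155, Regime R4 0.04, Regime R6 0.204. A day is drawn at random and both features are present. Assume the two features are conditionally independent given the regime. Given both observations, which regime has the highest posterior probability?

Regime R2

With a uniform prior (1/4 each), posterior ∝ likelihood:
  Regime R2: 0.144 × 0.394 = 0.056736
  Regime R1: 0.11 × 0.155 = 0.01705
  Regime R4: 0.015 × 0.04 = 0.0006
  Regime R6: 0.02 × 0.204 = 0.00408
Sum = 0.078466.
Largest term belongs to Regime R2, so Regime R2 is most probable.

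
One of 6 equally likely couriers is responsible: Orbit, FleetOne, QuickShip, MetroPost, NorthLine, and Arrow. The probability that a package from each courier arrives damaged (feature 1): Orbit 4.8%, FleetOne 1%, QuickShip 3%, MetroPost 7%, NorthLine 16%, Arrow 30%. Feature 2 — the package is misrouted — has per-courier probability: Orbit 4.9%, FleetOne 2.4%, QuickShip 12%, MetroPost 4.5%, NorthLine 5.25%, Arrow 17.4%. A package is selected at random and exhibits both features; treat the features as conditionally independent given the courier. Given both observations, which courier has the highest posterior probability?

Arrow

With a uniform prior (1/6 each), posterior ∝ likelihood:
  Orbit: 0.048 × 0.049 = 0.002352
  FleetOne: 0.01 × 0.024 = 0.00024
  QuickShip: 0.03 × 0.12 = 0.0036
  MetroPost: 0.07 × 0.045 = 0.00315
  NorthLine: 0.16 × 0.0525 = 0.0084
  Arrow: 0.3 × 0.174 = 0.0522
Sum = 0.069942.
Largest term belongs to Arrow, so Arrow is most probable.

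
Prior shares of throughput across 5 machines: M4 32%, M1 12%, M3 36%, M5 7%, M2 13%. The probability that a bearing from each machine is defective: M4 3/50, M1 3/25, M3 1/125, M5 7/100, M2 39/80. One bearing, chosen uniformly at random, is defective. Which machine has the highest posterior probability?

Unnormalized posteriors (prior × likelihood):
  M4: 0.32 × 0.06 = 0.0192
  M1: 0.12 × 0.12 = 0.0144
  M3: 0.36 × 0.008 = 0.00288
  M5: 0.07 × 0.07 = 0.0049
  M2: 0.13 × 0.4875 = 0.063375
Total = 0.104755.
Largest term belongs to M2, so M2 is most probable.

M2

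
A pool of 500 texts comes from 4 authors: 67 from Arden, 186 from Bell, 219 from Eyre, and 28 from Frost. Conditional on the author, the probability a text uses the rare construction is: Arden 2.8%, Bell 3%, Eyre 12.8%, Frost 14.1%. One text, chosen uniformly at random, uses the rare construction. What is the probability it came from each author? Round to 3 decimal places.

Arden 0.048, Bell 0.141, Eyre 0.711, Frost 0.100

Compute prior × likelihood for every hypothesis:
  Arden: 0.134 × 0.028 = 0.003752
  Bell: 0.372 × 0.03 = 0.01116
  Eyre: 0.438 × 0.128 = 0.056064
  Frost: 0.056 × 0.141 = 0.007896
Normalizing constant = 0.078872.
P(Arden | rare-form) = 0.003752/0.078872 ≈ 0.048
P(Bell | rare-form) = 0.01116/0.078872 ≈ 0.141
P(Eyre | rare-form) = 0.056064/0.078872 ≈ 0.711
P(Frost | rare-form) = 0.007896/0.078872 ≈ 0.100
(Check: 0.048+0.141+0.711+0.100 = 1.000.)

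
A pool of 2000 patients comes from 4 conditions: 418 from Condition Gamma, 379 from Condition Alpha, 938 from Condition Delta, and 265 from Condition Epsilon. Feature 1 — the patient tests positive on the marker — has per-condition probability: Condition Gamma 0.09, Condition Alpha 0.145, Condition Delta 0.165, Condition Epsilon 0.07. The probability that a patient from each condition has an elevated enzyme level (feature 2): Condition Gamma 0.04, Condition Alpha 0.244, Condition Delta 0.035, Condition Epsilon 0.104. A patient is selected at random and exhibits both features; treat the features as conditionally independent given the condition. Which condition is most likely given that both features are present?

Condition Alpha

Prior × likelihood for each hypothesis:
  Condition Gamma: 0.209 × 0.09 × 0.04 = 0.0007524
  Condition Alpha: 0.1895 × 0.145 × 0.244 = 0.00670451
  Condition Delta: 0.469 × 0.165 × 0.035 = 0.002708475
  Condition Epsilon: 0.1325 × 0.07 × 0.104 = 0.0009646
Normalizing constant = 0.011129985.
Largest term belongs to Condition Alpha, so Condition Alpha is most probable.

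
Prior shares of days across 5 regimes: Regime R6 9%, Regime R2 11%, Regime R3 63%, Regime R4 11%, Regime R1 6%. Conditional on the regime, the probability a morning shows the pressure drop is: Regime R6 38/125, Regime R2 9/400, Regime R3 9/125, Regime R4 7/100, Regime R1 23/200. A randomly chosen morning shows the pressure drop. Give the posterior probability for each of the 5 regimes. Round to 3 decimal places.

Regime R6 0.305, Regime R2 0.028, Regime R3 0.505, Regime R4 0.086, Regime R1 0.077

Compute prior × likelihood for every hypothesis:
  Regime R6: 0.09 × 0.304 = 0.02736
  Regime R2: 0.11 × 0.0225 = 0.002475
  Regime R3: 0.63 × 0.072 = 0.04536
  Regime R4: 0.11 × 0.07 = 0.0077
  Regime R1: 0.06 × 0.115 = 0.0069
Sum = 0.089795.
P(Regime R6 | drop) = 0.02736/0.089795 ≈ 0.305
P(Regime R2 | drop) = 0.002475/0.089795 ≈ 0.028
P(Regime R3 | drop) = 0.04536/0.089795 ≈ 0.505
P(Regime R4 | drop) = 0.0077/0.089795 ≈ 0.086
P(Regime R1 | drop) = 0.0069/0.089795 ≈ 0.077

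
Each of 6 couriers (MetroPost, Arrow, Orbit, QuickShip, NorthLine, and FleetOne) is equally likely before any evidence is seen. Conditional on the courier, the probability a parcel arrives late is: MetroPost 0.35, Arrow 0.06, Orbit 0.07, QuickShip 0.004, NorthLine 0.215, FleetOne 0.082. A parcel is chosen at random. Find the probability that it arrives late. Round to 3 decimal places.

Since the prior is uniform, the posterior is proportional to the likelihood:
  MetroPost: 0.35
  Arrow: 0.06
  Orbit: 0.07
  QuickShip: 0.004
  NorthLine: 0.215
  FleetOne: 0.082
P(late) = (1/6) × (0.35 + 0.06 + 0.07 + 0.004 + 0.215 + 0.082) = 0.781/6 ≈ 0.130.

0.130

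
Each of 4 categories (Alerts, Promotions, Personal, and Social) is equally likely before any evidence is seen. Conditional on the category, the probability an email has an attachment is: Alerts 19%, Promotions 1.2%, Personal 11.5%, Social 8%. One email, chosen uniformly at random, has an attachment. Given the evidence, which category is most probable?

With a uniform prior (1/4 each), posterior ∝ likelihood:
  Alerts: 0.19
  Promotions: 0.012
  Personal: 0.115
  Social: 0.08
Total = 0.397.
Largest term belongs to Alerts, so Alerts is most probable.

Alerts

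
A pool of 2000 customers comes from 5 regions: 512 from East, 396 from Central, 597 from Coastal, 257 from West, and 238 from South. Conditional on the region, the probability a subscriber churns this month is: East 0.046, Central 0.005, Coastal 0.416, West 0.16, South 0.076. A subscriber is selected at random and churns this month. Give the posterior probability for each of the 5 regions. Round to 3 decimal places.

East 0.071, Central 0.006, Coastal 0.746, West 0.123, South 0.054

Compute prior × likelihood for every hypothesis:
  East: 0.256 × 0.046 = 0.011776
  Central: 0.198 × 0.005 = 0.00099
  Coastal: 0.2985 × 0.416 = 0.124176
  West: 0.1285 × 0.16 = 0.02056
  South: 0.119 × 0.076 = 0.009044
Sum = 0.166546.
P(East | churn) = 0.011776/0.166546 ≈ 0.071
P(Central | churn) = 0.00099/0.166546 ≈ 0.006
P(Coastal | churn) = 0.124176/0.166546 ≈ 0.746
P(West | churn) = 0.02056/0.166546 ≈ 0.123
P(South | churn) = 0.009044/0.166546 ≈ 0.054
(Check: 0.071+0.006+0.746+0.123+0.054 = 1.000.)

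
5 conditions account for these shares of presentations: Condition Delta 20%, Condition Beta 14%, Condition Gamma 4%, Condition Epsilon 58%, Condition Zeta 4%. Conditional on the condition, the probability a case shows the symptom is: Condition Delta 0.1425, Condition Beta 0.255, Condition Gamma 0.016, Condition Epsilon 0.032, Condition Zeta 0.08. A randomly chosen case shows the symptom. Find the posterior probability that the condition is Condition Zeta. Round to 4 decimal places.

0.0370

Compute prior × likelihood for every hypothesis:
  Condition Delta: 0.2 × 0.1425 = 0.0285
  Condition Beta: 0.14 × 0.255 = 0.0357
  Condition Gamma: 0.04 × 0.016 = 0.00064
  Condition Epsilon: 0.58 × 0.032 = 0.01856
  Condition Zeta: 0.04 × 0.08 = 0.0032
Total = 0.0866.
P(Condition Zeta | evidence) = 0.0032 / 0.0866 ≈ 0.0370.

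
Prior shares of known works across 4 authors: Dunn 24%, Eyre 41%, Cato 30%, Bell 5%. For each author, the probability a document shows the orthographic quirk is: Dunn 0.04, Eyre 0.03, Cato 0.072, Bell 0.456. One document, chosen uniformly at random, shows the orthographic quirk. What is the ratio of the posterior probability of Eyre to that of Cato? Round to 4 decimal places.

By Bayes' rule, posterior ∝ prior × likelihood:
  Dunn: 0.24 × 0.04 = 0.0096
  Eyre: 0.41 × 0.03 = 0.0123
  Cato: 0.3 × 0.072 = 0.0216
  Bell: 0.05 × 0.456 = 0.0228
Sum = 0.0663.
The ratio is 0.0123 / 0.0216 (the normalizer cancels) = 0.5694.

0.5694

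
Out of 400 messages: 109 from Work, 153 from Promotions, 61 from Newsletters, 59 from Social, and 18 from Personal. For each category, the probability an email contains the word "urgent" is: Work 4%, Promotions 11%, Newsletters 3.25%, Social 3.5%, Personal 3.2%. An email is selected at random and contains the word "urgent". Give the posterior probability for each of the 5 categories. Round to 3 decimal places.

By Bayes' rule, posterior ∝ prior × likelihood:
  Work: 0.2725 × 0.04 = 0.0109
  Promotions: 0.3825 × 0.11 = 0.042075
  Newsletters: 0.1525 × 0.0325 = 0.00495625
  Social: 0.1475 × 0.035 = 0.0051625
  Personal: 0.045 × 0.032 = 0.00144
Total = 0.06453375.
P(Work | urgent-flag) = 0.0109/0.06453375 ≈ 0.169
P(Promotions | urgent-flag) = 0.042075/0.06453375 ≈ 0.652
P(Newsletters | urgent-flag) = 0.00495625/0.06453375 ≈ 0.077
P(Social | urgent-flag) = 0.0051625/0.06453375 ≈ 0.080
P(Personal | urgent-flag) = 0.00144/0.06453375 ≈ 0.022

Work 0.169, Promotions 0.652, Newsletters 0.077, Social 0.080, Personal 0.022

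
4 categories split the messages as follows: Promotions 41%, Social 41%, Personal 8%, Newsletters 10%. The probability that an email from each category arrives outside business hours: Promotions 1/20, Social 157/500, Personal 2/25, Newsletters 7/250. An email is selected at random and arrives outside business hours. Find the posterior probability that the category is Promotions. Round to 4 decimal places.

0.1294

By Bayes' rule, posterior ∝ prior × likelihood:
  Promotions: 0.41 × 0.05 = 0.0205
  Social: 0.41 × 0.314 = 0.12874
  Personal: 0.08 × 0.08 = 0.0064
  Newsletters: 0.1 × 0.028 = 0.0028
Sum = 0.15844.
P(Promotions | evidence) = 0.0205 / 0.15844 ≈ 0.1294.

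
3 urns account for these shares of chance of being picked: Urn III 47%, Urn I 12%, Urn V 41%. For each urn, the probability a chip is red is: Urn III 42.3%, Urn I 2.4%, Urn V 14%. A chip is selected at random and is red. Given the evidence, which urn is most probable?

Urn III

Compute prior × likelihood for every hypothesis:
  Urn III: 0.47 × 0.423 = 0.19881
  Urn I: 0.12 × 0.024 = 0.00288
  Urn V: 0.41 × 0.14 = 0.0574
Total = 0.25909.
Largest term belongs to Urn III, so Urn III is most probable.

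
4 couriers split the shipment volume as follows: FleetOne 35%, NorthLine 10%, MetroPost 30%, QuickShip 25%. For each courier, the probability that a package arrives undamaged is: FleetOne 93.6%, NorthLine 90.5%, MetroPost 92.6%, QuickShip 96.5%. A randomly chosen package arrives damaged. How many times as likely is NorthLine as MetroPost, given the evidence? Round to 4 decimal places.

Taking complements, P(damaged | each) = FleetOne 0.064, NorthLine 0.095, MetroPost 0.074, QuickShip 0.035.
Compute prior × likelihood for every hypothesis:
  FleetOne: 0.35 × 0.064 = 0.0224
  NorthLine: 0.1 × 0.095 = 0.0095
  MetroPost: 0.3 × 0.074 = 0.0222
  QuickShip: 0.25 × 0.035 = 0.00875
Sum = 0.06285.
The ratio is 0.0095 / 0.0222 (the normalizer cancels) = 0.4279.

0.4279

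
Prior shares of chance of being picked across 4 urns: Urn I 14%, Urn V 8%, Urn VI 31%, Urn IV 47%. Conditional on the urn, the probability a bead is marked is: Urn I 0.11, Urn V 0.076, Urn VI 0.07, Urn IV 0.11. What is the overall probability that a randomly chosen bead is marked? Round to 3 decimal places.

0.095

By Bayes' rule, posterior ∝ prior × likelihood:
  Urn I: 0.14 × 0.11 = 0.0154
  Urn V: 0.08 × 0.076 = 0.00608
  Urn VI: 0.31 × 0.07 = 0.0217
  Urn IV: 0.47 × 0.11 = 0.0517
P(marked) = 0.0154 + 0.00608 + 0.0217 + 0.0517 = 0.09488 → 0.095.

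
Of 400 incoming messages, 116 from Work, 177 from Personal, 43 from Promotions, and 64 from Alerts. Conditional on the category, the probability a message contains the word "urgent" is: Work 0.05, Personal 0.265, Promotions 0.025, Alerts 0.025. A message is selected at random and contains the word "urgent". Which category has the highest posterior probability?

By Bayes' rule, posterior ∝ prior × likelihood:
  Work: 0.29 × 0.05 = 0.0145
  Personal: 0.4425 × 0.265 = 0.1172625
  Promotions: 0.1075 × 0.025 = 0.0026875
  Alerts: 0.16 × 0.025 = 0.004
Sum = 0.13845.
Largest term belongs to Personal, so Personal is most probable.

Personal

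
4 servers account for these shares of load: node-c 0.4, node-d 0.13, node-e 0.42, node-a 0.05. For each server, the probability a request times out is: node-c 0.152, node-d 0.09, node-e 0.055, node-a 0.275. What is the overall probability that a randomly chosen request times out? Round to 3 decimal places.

Unnormalized posteriors (prior × likelihood):
  node-c: 0.4 × 0.152 = 0.0608
  node-d: 0.13 × 0.09 = 0.0117
  node-e: 0.42 × 0.055 = 0.0231
  node-a: 0.05 × 0.275 = 0.01375
P(timeout) = 0.0608 + 0.0117 + 0.0231 + 0.01375 = 0.10935 → 0.109.

0.109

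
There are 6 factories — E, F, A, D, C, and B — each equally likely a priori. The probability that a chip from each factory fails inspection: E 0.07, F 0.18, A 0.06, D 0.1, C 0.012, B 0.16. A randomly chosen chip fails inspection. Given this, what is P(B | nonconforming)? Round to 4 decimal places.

With a uniform prior (1/6 each), posterior ∝ likelihood:
  E: 0.07
  F: 0.18
  A: 0.06
  D: 0.1
  C: 0.012
  B: 0.16
Sum = 0.582.
P(B | evidence) = 0.16 / 0.582 ≈ 0.2749.

0.2749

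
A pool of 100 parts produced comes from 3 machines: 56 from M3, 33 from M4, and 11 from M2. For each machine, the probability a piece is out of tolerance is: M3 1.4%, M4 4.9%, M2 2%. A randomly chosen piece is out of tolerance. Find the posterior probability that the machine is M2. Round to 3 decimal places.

0.084

Prior × likelihood for each hypothesis:
  M3: 0.56 × 0.014 = 0.00784
  M4: 0.33 × 0.049 = 0.01617
  M2: 0.11 × 0.02 = 0.0022
Normalizing constant = 0.02621.
P(M2 | evidence) = 0.0022 / 0.02621 ≈ 0.084.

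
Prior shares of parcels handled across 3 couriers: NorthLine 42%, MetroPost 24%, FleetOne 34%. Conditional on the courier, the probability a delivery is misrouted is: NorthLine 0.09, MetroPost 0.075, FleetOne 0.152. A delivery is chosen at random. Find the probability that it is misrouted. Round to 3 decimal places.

0.107

By Bayes' rule, posterior ∝ prior × likelihood:
  NorthLine: 0.42 × 0.09 = 0.0378
  MetroPost: 0.24 × 0.075 = 0.018
  FleetOne: 0.34 × 0.152 = 0.05168
P(misrouted) = 0.0378 + 0.018 + 0.05168 = 0.10748 → 0.107.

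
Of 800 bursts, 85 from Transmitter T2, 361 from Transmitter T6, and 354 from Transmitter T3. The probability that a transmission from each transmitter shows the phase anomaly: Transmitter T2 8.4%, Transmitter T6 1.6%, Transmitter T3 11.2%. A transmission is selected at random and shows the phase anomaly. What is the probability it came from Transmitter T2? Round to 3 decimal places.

By Bayes' rule, posterior ∝ prior × likelihood:
  Transmitter T2: 0.10625 × 0.084 = 0.008925
  Transmitter T6: 0.45125 × 0.016 = 0.00722
  Transmitter T3: 0.4425 × 0.112 = 0.04956
Sum = 0.065705.
P(Transmitter T2 | evidence) = 0.008925 / 0.065705 ≈ 0.136.

0.136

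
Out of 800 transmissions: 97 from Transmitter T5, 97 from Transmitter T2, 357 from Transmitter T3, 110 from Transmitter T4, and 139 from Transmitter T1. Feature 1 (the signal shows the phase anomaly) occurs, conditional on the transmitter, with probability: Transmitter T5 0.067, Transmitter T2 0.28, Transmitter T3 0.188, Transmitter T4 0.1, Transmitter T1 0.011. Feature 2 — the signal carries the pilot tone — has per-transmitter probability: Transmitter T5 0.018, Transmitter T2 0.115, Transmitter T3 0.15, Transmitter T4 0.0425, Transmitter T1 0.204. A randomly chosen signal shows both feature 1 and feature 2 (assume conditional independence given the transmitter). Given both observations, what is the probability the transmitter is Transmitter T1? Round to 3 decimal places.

Compute prior × likelihood for every hypothesis:
  Transmitter T5: 0.12125 × 0.067 × 0.018 = 0.0001462275
  Transmitter T2: 0.12125 × 0.28 × 0.115 = 0.00390425
  Transmitter T3: 0.44625 × 0.188 × 0.15 = 0.01258425
  Transmitter T4: 0.1375 × 0.1 × 0.0425 = 0.000584375
  Transmitter T1: 0.17375 × 0.011 × 0.204 = 0.000389895
Normalizing constant = 0.0176089975.
P(Transmitter T1 | evidence) = 0.000389895 / 0.0176089975 ≈ 0.022.

0.022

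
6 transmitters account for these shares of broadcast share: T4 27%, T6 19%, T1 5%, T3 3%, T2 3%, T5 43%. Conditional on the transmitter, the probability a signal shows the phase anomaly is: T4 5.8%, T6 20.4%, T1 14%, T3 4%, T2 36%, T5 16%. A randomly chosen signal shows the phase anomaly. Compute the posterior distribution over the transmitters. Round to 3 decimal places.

T4 0.110, T6 0.273, T1 0.049, T3 0.008, T2 0.076, T5 0.484

Prior × likelihood for each hypothesis:
  T4: 0.27 × 0.058 = 0.01566
  T6: 0.19 × 0.204 = 0.03876
  T1: 0.05 × 0.14 = 0.007
  T3: 0.03 × 0.04 = 0.0012
  T2: 0.03 × 0.36 = 0.0108
  T5: 0.43 × 0.16 = 0.0688
Normalizing constant = 0.14222.
P(T4 | anomaly) = 0.01566/0.14222 ≈ 0.110
P(T6 | anomaly) = 0.03876/0.14222 ≈ 0.273
P(T1 | anomaly) = 0.007/0.14222 ≈ 0.049
P(T3 | anomaly) = 0.0012/0.14222 ≈ 0.008
P(T2 | anomaly) = 0.0108/0.14222 ≈ 0.076
P(T5 | anomaly) = 0.0688/0.14222 ≈ 0.484
(Check: 0.110+0.273+0.049+0.008+0.076+0.484 = 1.000.)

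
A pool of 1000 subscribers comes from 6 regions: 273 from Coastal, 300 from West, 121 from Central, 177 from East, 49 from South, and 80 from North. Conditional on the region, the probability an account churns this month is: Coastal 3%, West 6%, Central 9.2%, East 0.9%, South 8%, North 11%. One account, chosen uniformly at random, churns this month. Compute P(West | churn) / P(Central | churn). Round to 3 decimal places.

1.617

By Bayes' rule, posterior ∝ prior × likelihood:
  Coastal: 0.273 × 0.03 = 0.00819
  West: 0.3 × 0.06 = 0.018
  Central: 0.121 × 0.092 = 0.011132
  East: 0.177 × 0.009 = 0.001593
  South: 0.049 × 0.08 = 0.00392
  North: 0.08 × 0.11 = 0.0088
Normalizing constant = 0.051635.
The ratio is 0.018 / 0.011132 (the normalizer cancels) = 1.617.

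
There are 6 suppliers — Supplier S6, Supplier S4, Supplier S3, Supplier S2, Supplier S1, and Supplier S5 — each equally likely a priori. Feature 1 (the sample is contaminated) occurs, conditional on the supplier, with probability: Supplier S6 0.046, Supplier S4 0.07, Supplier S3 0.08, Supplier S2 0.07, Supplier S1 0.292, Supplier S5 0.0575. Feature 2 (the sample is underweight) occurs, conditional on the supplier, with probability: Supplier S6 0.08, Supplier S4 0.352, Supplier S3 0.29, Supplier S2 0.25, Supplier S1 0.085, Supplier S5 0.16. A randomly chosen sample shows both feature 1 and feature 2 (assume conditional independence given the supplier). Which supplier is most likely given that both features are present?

Since the prior is uniform, the posterior is proportional to the likelihood:
  Supplier S6: 0.046 × 0.08 = 0.00368
  Supplier S4: 0.07 × 0.352 = 0.02464
  Supplier S3: 0.08 × 0.29 = 0.0232
  Supplier S2: 0.07 × 0.25 = 0.0175
  Supplier S1: 0.292 × 0.085 = 0.02482
  Supplier S5: 0.0575 × 0.16 = 0.0092
Sum = 0.10304.
Largest term belongs to Supplier S1, so Supplier S1 is most probable.

Supplier S1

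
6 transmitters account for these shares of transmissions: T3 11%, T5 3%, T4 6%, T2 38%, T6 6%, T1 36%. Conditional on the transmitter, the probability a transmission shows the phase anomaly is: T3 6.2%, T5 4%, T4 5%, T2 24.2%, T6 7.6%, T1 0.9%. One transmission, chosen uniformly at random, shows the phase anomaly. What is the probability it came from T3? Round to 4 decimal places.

0.0616

Prior × likelihood for each hypothesis:
  T3: 0.11 × 0.062 = 0.00682
  T5: 0.03 × 0.04 = 0.0012
  T4: 0.06 × 0.05 = 0.003
  T2: 0.38 × 0.242 = 0.09196
  T6: 0.06 × 0.076 = 0.00456
  T1: 0.36 × 0.009 = 0.00324
Total = 0.11078.
P(T3 | evidence) = 0.00682 / 0.11078 ≈ 0.0616.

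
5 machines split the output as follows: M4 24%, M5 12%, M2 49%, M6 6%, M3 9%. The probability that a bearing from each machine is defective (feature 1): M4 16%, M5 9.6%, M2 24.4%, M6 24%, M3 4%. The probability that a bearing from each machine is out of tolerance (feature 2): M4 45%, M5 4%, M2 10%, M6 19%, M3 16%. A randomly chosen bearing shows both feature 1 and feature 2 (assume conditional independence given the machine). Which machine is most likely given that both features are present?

M4

Prior × likelihood for each hypothesis:
  M4: 0.24 × 0.16 × 0.45 = 0.01728
  M5: 0.12 × 0.096 × 0.04 = 0.0004608
  M2: 0.49 × 0.244 × 0.1 = 0.011956
  M6: 0.06 × 0.24 × 0.19 = 0.002736
  M3: 0.09 × 0.04 × 0.16 = 0.000576
Total = 0.0330088.
Largest term belongs to M4, so M4 is most probable.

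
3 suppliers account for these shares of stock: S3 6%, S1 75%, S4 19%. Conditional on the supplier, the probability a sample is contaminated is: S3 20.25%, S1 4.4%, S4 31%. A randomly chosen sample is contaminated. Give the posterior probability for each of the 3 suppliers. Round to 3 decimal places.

S3 0.117, S1 0.317, S4 0.566

By Bayes' rule, posterior ∝ prior × likelihood:
  S3: 0.06 × 0.2025 = 0.01215
  S1: 0.75 × 0.044 = 0.033
  S4: 0.19 × 0.31 = 0.0589
Total = 0.10405.
P(S3 | contaminated) = 0.01215/0.10405 ≈ 0.117
P(S1 | contaminated) = 0.033/0.10405 ≈ 0.317
P(S4 | contaminated) = 0.0589/0.10405 ≈ 0.566
(Check: 0.117+0.317+0.566 = 1.000.)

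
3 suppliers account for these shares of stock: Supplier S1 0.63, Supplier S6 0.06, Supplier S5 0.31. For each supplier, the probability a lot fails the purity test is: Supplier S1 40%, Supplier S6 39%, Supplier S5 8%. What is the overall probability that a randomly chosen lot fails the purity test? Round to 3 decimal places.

0.300

Unnormalized posteriors (prior × likelihood):
  Supplier S1: 0.63 × 0.4 = 0.252
  Supplier S6: 0.06 × 0.39 = 0.0234
  Supplier S5: 0.31 × 0.08 = 0.0248
P(off-spec) = 0.252 + 0.0234 + 0.0248 = 0.3002 → 0.300.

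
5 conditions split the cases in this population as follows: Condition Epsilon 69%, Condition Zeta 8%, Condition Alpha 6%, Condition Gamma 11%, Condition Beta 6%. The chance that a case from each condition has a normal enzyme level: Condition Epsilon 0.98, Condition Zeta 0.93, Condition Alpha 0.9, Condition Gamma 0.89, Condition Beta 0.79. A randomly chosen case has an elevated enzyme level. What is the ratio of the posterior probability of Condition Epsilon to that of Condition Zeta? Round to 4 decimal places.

2.4643

Taking complements, P(elevated | each) = Condition Epsilon 0.02, Condition Zeta 0.07, Condition Alpha 0.1, Condition Gamma 0.11, Condition Beta 0.21.
By Bayes' rule, posterior ∝ prior × likelihood:
  Condition Epsilon: 0.69 × 0.02 = 0.0138
  Condition Zeta: 0.08 × 0.07 = 0.0056
  Condition Alpha: 0.06 × 0.1 = 0.006
  Condition Gamma: 0.11 × 0.11 = 0.0121
  Condition Beta: 0.06 × 0.21 = 0.0126
Sum = 0.0501.
The ratio is 0.0138 / 0.0056 (the normalizer cancels) = 2.4643.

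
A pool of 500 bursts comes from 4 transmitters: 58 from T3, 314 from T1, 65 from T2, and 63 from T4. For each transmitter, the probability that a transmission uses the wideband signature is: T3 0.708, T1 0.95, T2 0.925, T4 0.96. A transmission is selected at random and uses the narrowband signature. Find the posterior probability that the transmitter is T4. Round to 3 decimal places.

Taking complements, P(narrowband | each) = T3 0.292, T1 0.05, T2 0.075, T4 0.04.
By Bayes' rule, posterior ∝ prior × likelihood:
  T3: 0.116 × 0.292 = 0.033872
  T1: 0.628 × 0.05 = 0.0314
  T2: 0.13 × 0.075 = 0.00975
  T4: 0.126 × 0.04 = 0.00504
Sum = 0.080062.
P(T4 | evidence) = 0.00504 / 0.080062 ≈ 0.063.

0.063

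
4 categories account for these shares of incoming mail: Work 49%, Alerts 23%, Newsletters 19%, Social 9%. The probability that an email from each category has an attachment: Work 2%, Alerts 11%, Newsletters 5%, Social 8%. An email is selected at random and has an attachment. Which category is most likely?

Prior × likelihood for each hypothesis:
  Work: 0.49 × 0.02 = 0.0098
  Alerts: 0.23 × 0.11 = 0.0253
  Newsletters: 0.19 × 0.05 = 0.0095
  Social: 0.09 × 0.08 = 0.0072
Sum = 0.0518.
Largest term belongs to Alerts, so Alerts is most probable.

Alerts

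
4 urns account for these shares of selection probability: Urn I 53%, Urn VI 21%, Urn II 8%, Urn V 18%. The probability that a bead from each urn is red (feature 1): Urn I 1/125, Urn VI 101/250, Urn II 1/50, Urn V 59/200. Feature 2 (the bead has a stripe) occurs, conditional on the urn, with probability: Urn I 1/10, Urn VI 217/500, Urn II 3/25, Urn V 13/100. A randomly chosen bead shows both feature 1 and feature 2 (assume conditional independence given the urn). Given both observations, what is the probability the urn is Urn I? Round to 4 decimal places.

Unnormalized posteriors (prior × likelihood):
  Urn I: 0.53 × 0.008 × 0.1 = 0.000424
  Urn VI: 0.21 × 0.404 × 0.434 = 0.03682056
  Urn II: 0.08 × 0.02 × 0.12 = 0.000192
  Urn V: 0.18 × 0.295 × 0.13 = 0.006903
Normalizing constant = 0.04433956.
P(Urn I | evidence) = 0.000424 / 0.04433956 ≈ 0.0096.

0.0096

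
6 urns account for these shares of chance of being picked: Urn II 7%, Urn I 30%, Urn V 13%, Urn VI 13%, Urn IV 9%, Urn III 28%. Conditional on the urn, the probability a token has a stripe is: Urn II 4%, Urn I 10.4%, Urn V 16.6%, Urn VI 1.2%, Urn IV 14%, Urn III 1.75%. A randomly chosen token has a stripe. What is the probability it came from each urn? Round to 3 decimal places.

Urn II 0.038, Urn I 0.418, Urn V 0.289, Urn VI 0.021, Urn IV 0.169, Urn III 0.066

Compute prior × likelihood for every hypothesis:
  Urn II: 0.07 × 0.04 = 0.0028
  Urn I: 0.3 × 0.104 = 0.0312
  Urn V: 0.13 × 0.166 = 0.02158
  Urn VI: 0.13 × 0.012 = 0.00156
  Urn IV: 0.09 × 0.14 = 0.0126
  Urn III: 0.28 × 0.0175 = 0.0049
Total = 0.07464.
P(Urn II | striped) = 0.0028/0.07464 ≈ 0.038
P(Urn I | striped) = 0.0312/0.07464 ≈ 0.418
P(Urn V | striped) = 0.02158/0.07464 ≈ 0.289
P(Urn VI | striped) = 0.00156/0.07464 ≈ 0.021
P(Urn IV | striped) = 0.0126/0.07464 ≈ 0.169
P(Urn III | striped) = 0.0049/0.07464 ≈ 0.066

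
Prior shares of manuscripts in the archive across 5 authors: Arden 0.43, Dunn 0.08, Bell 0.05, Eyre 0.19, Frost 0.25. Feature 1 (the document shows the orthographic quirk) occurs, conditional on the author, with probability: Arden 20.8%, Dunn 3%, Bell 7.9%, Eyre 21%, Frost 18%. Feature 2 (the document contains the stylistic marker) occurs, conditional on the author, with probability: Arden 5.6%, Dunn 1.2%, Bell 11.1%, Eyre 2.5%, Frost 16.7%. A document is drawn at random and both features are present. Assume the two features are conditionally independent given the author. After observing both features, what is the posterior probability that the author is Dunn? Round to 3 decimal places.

0.002

Compute prior × likelihood for every hypothesis:
  Arden: 0.43 × 0.208 × 0.056 = 0.00500864
  Dunn: 0.08 × 0.03 × 0.012 = 0.0000288
  Bell: 0.05 × 0.079 × 0.111 = 0.00043845
  Eyre: 0.19 × 0.21 × 0.025 = 0.0009975
  Frost: 0.25 × 0.18 × 0.167 = 0.007515
Total = 0.01398839.
P(Dunn | evidence) = 0.0000288 / 0.01398839 ≈ 0.002.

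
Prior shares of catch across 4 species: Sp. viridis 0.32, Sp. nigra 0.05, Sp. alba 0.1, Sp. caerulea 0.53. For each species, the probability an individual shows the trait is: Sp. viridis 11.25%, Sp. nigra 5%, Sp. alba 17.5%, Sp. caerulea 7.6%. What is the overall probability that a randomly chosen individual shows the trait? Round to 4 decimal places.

Unnormalized posteriors (prior × likelihood):
  Sp. viridis: 0.32 × 0.1125 = 0.036
  Sp. nigra: 0.05 × 0.05 = 0.0025
  Sp. alba: 0.1 × 0.175 = 0.0175
  Sp. caerulea: 0.53 × 0.076 = 0.04028
P(trait) = 0.036 + 0.0025 + 0.0175 + 0.04028 = 0.09628 → 0.0963.

0.0963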